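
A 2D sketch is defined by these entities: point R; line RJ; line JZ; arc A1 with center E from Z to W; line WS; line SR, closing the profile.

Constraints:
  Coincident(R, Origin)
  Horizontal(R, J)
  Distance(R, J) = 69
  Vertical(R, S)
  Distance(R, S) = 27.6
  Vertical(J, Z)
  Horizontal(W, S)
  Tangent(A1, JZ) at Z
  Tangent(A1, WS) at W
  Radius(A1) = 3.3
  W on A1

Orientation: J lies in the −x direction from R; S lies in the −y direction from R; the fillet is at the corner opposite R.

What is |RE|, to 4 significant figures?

70.05

R is at the origin; RJ is horizontal with |RJ| = 69.0 and J on the −x side, so J = (-69.00, 0.000). R and S share the same x with |RS| = 27.6 and S on the −y side, so S = (0.000, -27.60). The virtual corner opposite R is at (-69.00, -27.60). A1 meets JZ tangentially, so EZ is at right angles to JZ and the tangent condition forces EW to be normal to WS, with radius 3.3, so the center E sits 3.3 in from both sides at E = (-65.70, -24.30). Then |RE| = |E − R| = 70.05.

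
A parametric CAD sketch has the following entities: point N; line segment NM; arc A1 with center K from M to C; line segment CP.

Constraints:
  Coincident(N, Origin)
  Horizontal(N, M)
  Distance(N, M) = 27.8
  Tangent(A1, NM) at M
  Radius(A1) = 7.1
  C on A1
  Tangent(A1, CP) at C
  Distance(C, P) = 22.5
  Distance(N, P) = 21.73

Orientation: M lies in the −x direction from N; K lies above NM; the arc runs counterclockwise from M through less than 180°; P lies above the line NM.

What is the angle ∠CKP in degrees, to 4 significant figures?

72.49°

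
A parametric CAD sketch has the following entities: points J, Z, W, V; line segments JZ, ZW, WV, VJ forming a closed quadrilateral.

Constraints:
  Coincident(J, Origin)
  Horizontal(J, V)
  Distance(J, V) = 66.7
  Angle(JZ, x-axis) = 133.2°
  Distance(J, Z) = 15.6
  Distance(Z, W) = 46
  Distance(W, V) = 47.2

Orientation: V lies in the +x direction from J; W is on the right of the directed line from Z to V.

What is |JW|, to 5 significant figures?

30.490

Checks: |ZW| = 46.00 ✓; |WV| = 47.20 ✓.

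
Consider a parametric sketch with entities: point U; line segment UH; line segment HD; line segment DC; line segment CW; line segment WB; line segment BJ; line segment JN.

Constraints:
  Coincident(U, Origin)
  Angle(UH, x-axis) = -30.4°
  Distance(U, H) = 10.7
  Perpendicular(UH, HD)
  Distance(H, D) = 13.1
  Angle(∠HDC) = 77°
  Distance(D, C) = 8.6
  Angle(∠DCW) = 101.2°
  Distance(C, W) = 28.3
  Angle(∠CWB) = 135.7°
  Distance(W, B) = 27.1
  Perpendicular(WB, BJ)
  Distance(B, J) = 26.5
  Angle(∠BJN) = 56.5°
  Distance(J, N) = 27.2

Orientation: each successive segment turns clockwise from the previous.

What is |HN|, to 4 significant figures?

12.46

U is at the origin; UH runs at -30.4° with length 10.7, so H = (9.229, -5.415). The perpendicularity gives HD at right angles to UH, so HD runs at -120.4°; with |HD| = 13.1, D = (2.600, -16.71). ∠HDC = 77.0° gives DC at 136.6° from the x-axis; with |DC| = 8.6, C = (-3.649, -10.80). ∠DCW = 101.2° gives CW at 57.80° from the x-axis; with |CW| = 28.3, W = (11.43, 13.14). ∠CWB = 135.7° gives WB at 13.50° from the x-axis; with |WB| = 27.1, B = (37.78, 19.47). WB ⟂ BJ, so BJ runs at -76.50°; with |BJ| = 26.5, J = (43.97, -6.299). ∠BJN = 56.5° gives JN at 160.0° from the x-axis; with |JN| = 27.2, N = (18.41, 3.004). Then |HN| = |N − H| = 12.46.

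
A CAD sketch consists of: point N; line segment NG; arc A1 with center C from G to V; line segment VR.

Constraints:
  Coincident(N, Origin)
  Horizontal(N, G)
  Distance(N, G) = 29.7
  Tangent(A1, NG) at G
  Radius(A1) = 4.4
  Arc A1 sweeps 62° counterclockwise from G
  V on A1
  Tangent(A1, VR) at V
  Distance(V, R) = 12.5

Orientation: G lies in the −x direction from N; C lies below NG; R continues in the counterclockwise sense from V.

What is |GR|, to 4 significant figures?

16.55

On A1, G sits at bearing 90° from C; a 62° counterclockwise sweep puts V at bearing 152°, so V = C + 4.4·(cos 152°, sin 152°) = (-33.58, -2.334). Since A1 is tangent to VR there, CV ⟂ VR, so VR runs along (−sin 152°, cos 152°); with |VR| = 12.5, R = (-39.45, -13.37). Then |GR| = |R − G| = 16.55.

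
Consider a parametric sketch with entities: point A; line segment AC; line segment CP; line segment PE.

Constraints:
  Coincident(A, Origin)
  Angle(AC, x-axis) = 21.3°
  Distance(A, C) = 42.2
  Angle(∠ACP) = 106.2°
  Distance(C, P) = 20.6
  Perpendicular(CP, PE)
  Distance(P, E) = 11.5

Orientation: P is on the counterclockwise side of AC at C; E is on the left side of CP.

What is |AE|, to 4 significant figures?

43.48

A is at the origin; AC runs at 21.3° with length 42.2, so C = 42.2·(cos 21.3°, sin 21.3°) = (39.32, 15.33). ∠ACP = 106.2°, so CP runs at 21.3° + (180° − 106.2°) = 95.10° from the x-axis; with |CP| = 20.6, P = C + 20.6·(cos 95.10°, sin 95.10°) = (37.49, 35.85). CP is perpendicular to PE; with |PE| = 11.5 on the left of CP, E = P + 11.5·(-0.9960, -0.08889) = (26.03, 34.83). Then |AE| = |E − A| = 43.48.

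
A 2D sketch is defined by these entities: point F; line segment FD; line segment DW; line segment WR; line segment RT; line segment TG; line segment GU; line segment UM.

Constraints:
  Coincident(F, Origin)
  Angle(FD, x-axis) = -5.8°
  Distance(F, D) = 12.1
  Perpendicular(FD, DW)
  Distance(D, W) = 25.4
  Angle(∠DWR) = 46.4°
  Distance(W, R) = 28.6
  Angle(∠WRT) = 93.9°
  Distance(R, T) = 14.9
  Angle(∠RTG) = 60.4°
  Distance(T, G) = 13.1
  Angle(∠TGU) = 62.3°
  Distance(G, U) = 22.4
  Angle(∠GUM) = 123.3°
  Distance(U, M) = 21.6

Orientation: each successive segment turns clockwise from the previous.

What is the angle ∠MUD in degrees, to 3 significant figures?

109°

F is at the origin; FD runs at -5.8° with length 12.1, so D = (12.0, -1.22). FD is perpendicular to DW, so DW runs at -95.8°; with |DW| = 25.4, W = (9.47, -26.5). ∠DWR = 46.4° gives WR at 131° from the x-axis; with |WR| = 28.6, R = (-9.14, -4.78). ∠WRT = 93.9° gives RT at 44.5° from the x-axis; with |RT| = 14.9, T = (1.49, 5.67). ∠RTG = 60.4° gives TG at -75.1° from the x-axis; with |TG| = 13.1, G = (4.85, -6.99). ∠TGU = 62.3° gives GU at 167° from the x-axis; with |GU| = 22.4, U = (-17.0, -2.03). ∠GUM = 123.3° gives UM at 111° from the x-axis; with |UM| = 21.6, M = (-24.6, 18.2). Then cos ∠MUD = UM·UD / (|UM||UD|), giving 109°.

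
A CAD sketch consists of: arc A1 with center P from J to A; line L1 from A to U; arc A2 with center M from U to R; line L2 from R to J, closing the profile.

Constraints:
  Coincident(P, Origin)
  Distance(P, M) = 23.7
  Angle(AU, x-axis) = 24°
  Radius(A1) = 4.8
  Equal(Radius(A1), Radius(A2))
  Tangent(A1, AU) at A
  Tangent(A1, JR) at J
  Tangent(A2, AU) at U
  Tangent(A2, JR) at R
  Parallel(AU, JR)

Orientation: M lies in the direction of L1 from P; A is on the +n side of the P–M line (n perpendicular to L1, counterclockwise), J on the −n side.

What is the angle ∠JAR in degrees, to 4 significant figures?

67.95°

Tangency of A1 to both parallel lines with radius 4.8 puts A and J at P ± 4.8·n: A = (-1.952, 4.385), J = (1.952, -4.385). Equal radii place U and R the same way about M: U = M + 4.8·n = (19.70, 14.02), R = M − 4.8·n = (23.60, 5.255). Then cos ∠JAR = AJ·AR / (|AJ||AR|), giving 67.95°.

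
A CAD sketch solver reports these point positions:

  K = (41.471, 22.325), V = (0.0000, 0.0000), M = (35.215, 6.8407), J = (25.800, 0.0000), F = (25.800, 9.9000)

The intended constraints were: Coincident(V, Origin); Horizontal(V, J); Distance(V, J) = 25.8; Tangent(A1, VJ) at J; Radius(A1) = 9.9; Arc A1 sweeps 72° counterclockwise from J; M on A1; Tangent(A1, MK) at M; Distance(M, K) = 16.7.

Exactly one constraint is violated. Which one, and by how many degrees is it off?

Tangent(A1, MK) at M — off by 4.00°.

V = (0.00, 0.00) ✓; V.y = 0.00, J.y = 0.00 ✓; |VJ| = 25.80 ✓; ∠(FJ, JV) = 90.00° ✓; |FJ| = 9.900 ✓; bearing(F→M) − bearing(F→J) = 72.00° ✓; |FM| = 9.900 ✓; ∠(FM, MK) = 94.00° ✗; |MK| = 16.70 ✓.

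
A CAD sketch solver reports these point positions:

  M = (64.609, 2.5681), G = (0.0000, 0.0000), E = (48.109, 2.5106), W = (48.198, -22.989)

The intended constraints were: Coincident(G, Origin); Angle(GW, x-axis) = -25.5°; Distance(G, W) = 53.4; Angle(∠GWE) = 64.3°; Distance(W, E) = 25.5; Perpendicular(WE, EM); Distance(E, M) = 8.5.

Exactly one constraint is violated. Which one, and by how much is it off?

Distance(E, M) = 8.5 — off by 8.00.

G = (0.00, 0.00) ✓; GW at -25.50° ✓; |GW| = 53.40 ✓; ∠GWE = 64.30° ✓; |WE| = 25.50 ✓; ∠(WE, EM) = 90.00° ✓; |EM| = 16.50 ✗.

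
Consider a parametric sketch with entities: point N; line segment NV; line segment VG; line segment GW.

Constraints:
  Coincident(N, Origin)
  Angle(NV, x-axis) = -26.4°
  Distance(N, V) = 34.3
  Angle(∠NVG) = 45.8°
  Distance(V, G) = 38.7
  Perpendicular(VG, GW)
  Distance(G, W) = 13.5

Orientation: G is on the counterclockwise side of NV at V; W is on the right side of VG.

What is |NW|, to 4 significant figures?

40.86

∠NVG = 45.8°, so VG runs at -26.4° + (180° − 45.8°) = 107.8° from the x-axis; with |VG| = 38.7, G = V + 38.7·(cos 107.8°, sin 107.8°) = (18.89, 21.60). VG ⟂ GW; with |GW| = 13.5 on the right of VG, W = G + 13.5·(0.9521, 0.3057) = (31.75, 25.72). Then |NW| = |W − N| = 40.86.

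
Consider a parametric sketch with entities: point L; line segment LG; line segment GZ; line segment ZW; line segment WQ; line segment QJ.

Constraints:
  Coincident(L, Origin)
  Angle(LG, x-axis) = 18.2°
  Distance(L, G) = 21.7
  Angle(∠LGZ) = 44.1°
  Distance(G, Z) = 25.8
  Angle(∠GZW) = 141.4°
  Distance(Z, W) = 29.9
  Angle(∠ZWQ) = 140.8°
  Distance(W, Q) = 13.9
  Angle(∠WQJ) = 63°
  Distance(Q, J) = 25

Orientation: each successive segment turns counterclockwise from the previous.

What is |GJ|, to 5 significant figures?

38.062

∠ZWQ = 140.8° gives WQ at -128.10° from the x-axis; with |WQ| = 13.9, Q = (-40.339, 0.53536). ∠WQJ = 63.0° gives QJ at -11.100° from the x-axis; with |QJ| = 25.0, J = (-15.807, -4.2777). Then |GJ| = |J − G| = 38.062.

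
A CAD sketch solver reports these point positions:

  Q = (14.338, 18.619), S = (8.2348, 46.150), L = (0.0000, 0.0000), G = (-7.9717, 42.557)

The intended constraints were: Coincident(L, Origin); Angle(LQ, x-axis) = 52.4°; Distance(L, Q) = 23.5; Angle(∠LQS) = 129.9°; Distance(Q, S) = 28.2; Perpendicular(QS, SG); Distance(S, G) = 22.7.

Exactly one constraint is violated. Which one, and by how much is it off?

Distance(S, G) = 22.7 — off by 6.10.

L = (0.00, 0.00) ✓; LQ at 52.40° ✓; |LQ| = 23.50 ✓; ∠LQS = 129.9° ✓; |QS| = 28.20 ✓; ∠(QS, SG) = 90.00° ✓; |SG| = 16.60 ✗.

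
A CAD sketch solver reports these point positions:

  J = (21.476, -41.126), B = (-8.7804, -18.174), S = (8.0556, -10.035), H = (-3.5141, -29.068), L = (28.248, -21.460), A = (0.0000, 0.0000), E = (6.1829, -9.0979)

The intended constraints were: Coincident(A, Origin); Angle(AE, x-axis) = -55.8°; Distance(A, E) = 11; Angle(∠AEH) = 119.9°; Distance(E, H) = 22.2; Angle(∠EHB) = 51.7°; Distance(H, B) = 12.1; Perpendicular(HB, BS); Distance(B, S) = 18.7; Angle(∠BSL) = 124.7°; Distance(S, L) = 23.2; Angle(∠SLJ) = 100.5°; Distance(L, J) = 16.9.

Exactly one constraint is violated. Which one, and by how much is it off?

Distance(L, J) = 16.9 — off by 3.90.

A = (0.00, 0.00) ✓; AE at -55.80° ✓; |AE| = 11.00 ✓; ∠AEH = 119.9° ✓; |EH| = 22.20 ✓; ∠EHB = 51.70° ✓; |HB| = 12.10 ✓; ∠(HB, BS) = 90.00° ✓; |BS| = 18.70 ✓; ∠BSL = 124.7° ✓; |SL| = 23.20 ✓; ∠SLJ = 100.5° ✓; |LJ| = 20.80 ✗.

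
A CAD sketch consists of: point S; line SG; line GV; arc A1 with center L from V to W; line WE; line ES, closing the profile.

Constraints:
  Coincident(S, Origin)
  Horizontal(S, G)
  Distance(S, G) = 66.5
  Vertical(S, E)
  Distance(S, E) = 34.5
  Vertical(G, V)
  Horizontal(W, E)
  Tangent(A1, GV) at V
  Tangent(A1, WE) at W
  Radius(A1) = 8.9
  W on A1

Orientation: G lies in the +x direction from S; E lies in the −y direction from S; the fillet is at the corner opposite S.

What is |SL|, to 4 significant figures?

63.03

S is at the origin; S and G share the same y with |SG| = 66.5 and G on the +x side, so G = (66.50, 0.000). S and E share the same x with |SE| = 34.5 and E on the −y side, so E = (0.000, -34.50). The virtual corner opposite S is at (66.50, -34.50). A1 meets GV tangentially, so LV is at right angles to GV and tangency of A1 to WE means the radius LW is perpendicular to WE, with radius 8.9, so the center L sits 8.9 in from both sides at L = (57.60, -25.60). Then |SL| = |L − S| = 63.03.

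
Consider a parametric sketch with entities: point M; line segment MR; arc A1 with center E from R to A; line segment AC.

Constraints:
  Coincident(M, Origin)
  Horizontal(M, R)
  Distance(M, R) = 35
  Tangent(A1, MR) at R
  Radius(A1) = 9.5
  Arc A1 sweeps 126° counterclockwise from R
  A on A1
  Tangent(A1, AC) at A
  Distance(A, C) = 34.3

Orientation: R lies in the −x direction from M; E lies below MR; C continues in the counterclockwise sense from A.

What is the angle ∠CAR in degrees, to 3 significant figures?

117°

M is at the origin; M and R share the same y with |MR| = 35.0 and R on the −x side, so R = (-35.0, 0.00). Since A1 is tangent to MR there, ER ⟂ MR, so E = R + (0, -9.5) = (-35.0, -9.50). On A1, R sits at bearing 90° from E; a 126° counterclockwise sweep puts A at bearing 216°, so A = E + 9.5·(cos 216°, sin 216°) = (-42.7, -15.1). The tangent condition forces EA to be normal to AC, so AC runs along (−sin 216°, cos 216°); with |AC| = 34.3, C = (-22.5, -42.8). Then cos ∠CAR = AC·AR / (|AC||AR|), giving 117°.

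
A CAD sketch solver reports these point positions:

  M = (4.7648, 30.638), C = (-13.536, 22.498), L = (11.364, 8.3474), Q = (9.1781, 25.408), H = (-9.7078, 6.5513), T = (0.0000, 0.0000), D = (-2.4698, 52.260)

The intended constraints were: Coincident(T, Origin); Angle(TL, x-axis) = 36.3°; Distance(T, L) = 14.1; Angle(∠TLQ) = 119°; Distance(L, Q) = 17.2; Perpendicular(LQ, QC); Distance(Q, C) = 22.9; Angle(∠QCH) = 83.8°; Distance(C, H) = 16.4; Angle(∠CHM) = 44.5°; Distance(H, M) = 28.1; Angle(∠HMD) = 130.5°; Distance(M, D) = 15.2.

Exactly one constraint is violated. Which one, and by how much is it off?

Distance(M, D) = 15.2 — off by 7.60.

T = (0.00, 0.00) ✓; TL at 36.30° ✓; |TL| = 14.10 ✓; ∠TLQ = 119.0° ✓; |LQ| = 17.20 ✓; ∠(LQ, QC) = 90.00° ✓; |QC| = 22.90 ✓; ∠QCH = 83.80° ✓; |CH| = 16.40 ✓; ∠CHM = 44.50° ✓; |HM| = 28.10 ✓; ∠HMD = 130.5° ✓; |MD| = 22.80 ✗.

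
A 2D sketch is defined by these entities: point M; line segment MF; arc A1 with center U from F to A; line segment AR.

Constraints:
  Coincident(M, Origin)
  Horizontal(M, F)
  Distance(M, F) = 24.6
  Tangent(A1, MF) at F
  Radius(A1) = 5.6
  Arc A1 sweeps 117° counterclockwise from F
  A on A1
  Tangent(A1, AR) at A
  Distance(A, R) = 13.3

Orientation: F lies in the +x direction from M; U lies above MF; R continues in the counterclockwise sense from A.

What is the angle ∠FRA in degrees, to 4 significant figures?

24.00°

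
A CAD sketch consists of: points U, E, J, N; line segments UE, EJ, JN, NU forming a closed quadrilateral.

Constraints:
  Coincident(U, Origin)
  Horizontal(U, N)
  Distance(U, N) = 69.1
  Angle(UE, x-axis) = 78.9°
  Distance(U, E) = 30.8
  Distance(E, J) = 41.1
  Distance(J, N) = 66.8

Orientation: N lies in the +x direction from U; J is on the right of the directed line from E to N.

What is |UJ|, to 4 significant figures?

11.24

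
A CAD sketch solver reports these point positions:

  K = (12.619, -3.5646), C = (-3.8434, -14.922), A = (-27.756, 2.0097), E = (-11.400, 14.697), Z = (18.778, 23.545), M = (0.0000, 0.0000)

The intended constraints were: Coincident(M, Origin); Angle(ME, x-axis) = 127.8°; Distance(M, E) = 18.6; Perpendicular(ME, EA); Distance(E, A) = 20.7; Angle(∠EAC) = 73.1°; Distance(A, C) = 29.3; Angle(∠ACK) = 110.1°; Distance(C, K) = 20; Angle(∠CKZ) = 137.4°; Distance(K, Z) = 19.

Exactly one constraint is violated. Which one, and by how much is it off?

Distance(K, Z) = 19 — off by 8.80.

M = (0.00, 0.00) ✓; ME at 127.8° ✓; |ME| = 18.60 ✓; ∠(ME, EA) = 90.00° ✓; |EA| = 20.70 ✓; ∠EAC = 73.10° ✓; |AC| = 29.30 ✓; ∠ACK = 110.1° ✓; |CK| = 20.00 ✓; ∠CKZ = 137.4° ✓; |KZ| = 27.80 ✗.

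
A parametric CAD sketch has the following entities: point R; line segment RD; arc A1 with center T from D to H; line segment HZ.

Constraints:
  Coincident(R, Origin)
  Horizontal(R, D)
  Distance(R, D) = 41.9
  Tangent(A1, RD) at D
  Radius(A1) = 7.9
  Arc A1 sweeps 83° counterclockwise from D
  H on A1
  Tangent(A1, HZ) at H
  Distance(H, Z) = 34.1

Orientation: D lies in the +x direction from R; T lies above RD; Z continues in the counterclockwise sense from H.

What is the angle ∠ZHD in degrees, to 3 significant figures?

138°

On A1, D sits at bearing -90° from T; an 83° counterclockwise sweep puts H at bearing -7°, so H = T + 7.9·(cos -7°, sin -7°) = (49.7, 6.94). Tangency of A1 to HZ means the radius TH is perpendicular to HZ, so HZ runs along (−sin -7°, cos -7°); with |HZ| = 34.1, Z = (53.9, 40.8). Then cos ∠ZHD = HZ·HD / (|HZ||HD|), giving 138°.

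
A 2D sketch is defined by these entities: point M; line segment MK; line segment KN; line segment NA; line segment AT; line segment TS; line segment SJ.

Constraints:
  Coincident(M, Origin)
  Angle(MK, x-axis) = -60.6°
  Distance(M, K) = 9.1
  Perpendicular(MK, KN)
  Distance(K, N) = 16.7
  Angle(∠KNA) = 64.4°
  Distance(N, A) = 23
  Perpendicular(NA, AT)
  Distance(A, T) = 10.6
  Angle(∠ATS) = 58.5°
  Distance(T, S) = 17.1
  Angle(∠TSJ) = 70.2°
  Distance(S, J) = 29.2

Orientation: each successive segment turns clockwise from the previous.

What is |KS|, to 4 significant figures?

13.45

M is at the origin; MK runs at -60.6° with length 9.1, so K = (4.467, -7.928). MK ⟂ KN, so KN runs at -150.6°; with |KN| = 16.7, N = (-10.08, -16.13). ∠KNA = 64.4° gives NA at 93.80° from the x-axis; with |NA| = 23.0, A = (-11.61, 6.823). The perpendicularity gives AT at right angles to NA, so AT runs at 3.800°; with |AT| = 10.6, T = (-1.030, 7.526). ∠ATS = 58.5° gives TS at -117.7° from the x-axis; with |TS| = 17.1, S = (-8.978, -7.614). Then |KS| = |S − K| = 13.45.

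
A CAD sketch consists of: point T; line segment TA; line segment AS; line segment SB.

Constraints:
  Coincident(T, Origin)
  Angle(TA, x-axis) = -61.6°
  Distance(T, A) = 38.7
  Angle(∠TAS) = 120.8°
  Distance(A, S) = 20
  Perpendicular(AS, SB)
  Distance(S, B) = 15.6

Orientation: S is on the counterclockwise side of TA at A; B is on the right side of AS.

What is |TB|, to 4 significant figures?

63.01

∠TAS = 120.8°, so AS runs at -61.6° + (180° − 120.8°) = -2.400° from the x-axis; with |AS| = 20.0, S = A + 20.0·(cos -2.400°, sin -2.400°) = (38.39, -34.88). AS is perpendicular to SB; with |SB| = 15.6 on the right of AS, B = S + 15.6·(-0.04188, -0.9991) = (37.74, -50.47). Then |TB| = |B − T| = 63.01.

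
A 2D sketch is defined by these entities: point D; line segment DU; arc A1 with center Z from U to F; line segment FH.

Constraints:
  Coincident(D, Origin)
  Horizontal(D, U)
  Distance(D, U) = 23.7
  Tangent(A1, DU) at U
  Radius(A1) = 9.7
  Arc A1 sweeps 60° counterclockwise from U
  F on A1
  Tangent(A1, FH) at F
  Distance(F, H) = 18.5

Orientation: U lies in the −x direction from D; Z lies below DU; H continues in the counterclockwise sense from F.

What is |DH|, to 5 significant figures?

46.319

On A1, U sits at bearing 90° from Z; a 60° counterclockwise sweep puts F at bearing 150°, so F = Z + 9.7·(cos 150°, sin 150°) = (-32.100, -4.8500). The tangent condition forces ZF to be normal to FH, so FH runs along (−sin 150°, cos 150°); with |FH| = 18.5, H = (-41.350, -20.871). Then |DH| = |H − D| = 46.319.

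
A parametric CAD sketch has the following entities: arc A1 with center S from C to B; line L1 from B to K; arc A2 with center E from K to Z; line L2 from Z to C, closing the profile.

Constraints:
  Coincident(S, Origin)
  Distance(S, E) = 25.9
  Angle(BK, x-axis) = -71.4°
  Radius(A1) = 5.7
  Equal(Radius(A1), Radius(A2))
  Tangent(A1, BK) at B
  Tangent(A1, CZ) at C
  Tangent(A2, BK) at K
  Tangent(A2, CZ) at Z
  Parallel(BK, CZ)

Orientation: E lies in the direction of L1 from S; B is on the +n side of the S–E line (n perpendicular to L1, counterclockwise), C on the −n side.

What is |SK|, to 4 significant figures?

26.52

Tangency of A1 to both parallel lines with radius 5.7 puts B and C at S ± 5.7·n: B = (5.402, 1.818), C = (-5.402, -1.818). Equal radii place K and Z the same way about E: K = E + 5.7·n = (13.66, -22.73), Z = E − 5.7·n = (2.859, -26.37). Then |SK| = |K − S| = 26.52.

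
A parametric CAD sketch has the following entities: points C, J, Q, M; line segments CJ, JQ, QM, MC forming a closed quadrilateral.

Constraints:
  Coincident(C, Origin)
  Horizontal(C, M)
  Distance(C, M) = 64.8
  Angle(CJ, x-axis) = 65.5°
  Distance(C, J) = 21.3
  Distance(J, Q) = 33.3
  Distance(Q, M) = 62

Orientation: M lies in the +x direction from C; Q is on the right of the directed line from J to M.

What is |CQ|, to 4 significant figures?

14.28

C is at the origin; CM is horizontal with |CM| = 64.8 and M in +x, so M = (64.8, 0). CJ runs at 65.5° with |CJ| = 21.3, so J = (8.833, 19.38). Q is determined by |JQ| = 33.3 and |QM| = 62.0 together: it lies at the intersection of circle(J, 33.3) and circle(M, 62.0). With |JM| = 59.23, the foot of the radical line on JM is 6.524 from J and the perpendicular offset is √(33.3² − 6.524²) = 32.65. Taking the right-of-JM solution: Q = (4.312, -13.61).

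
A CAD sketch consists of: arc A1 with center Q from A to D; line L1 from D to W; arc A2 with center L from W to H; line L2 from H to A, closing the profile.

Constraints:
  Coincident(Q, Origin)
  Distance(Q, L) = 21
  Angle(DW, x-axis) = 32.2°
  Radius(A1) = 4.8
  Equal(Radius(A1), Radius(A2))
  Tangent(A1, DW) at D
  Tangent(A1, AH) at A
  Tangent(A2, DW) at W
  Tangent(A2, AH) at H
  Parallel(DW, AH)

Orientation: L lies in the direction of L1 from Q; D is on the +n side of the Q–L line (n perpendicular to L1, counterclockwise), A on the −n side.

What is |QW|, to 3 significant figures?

21.5

The slot axis is L1's direction at 32.2°, so u = (cos 32.2°, sin 32.2°) = (0.846, 0.533) and n = (−sin 32.2°, cos 32.2°) = (-0.533, 0.846). Q is at the origin and L lies 21.0 along u from Q, so L = 21.0·u = (17.8, 11.2). Tangency of A1 to both parallel lines with radius 4.8 puts D and A at Q ± 4.8·n: D = (-2.56, 4.06), A = (2.56, -4.06). Equal radii place W and H the same way about L: W = L + 4.8·n = (15.2, 15.3), H = L − 4.8·n = (20.3, 7.13). Then |QW| = |W − Q| = 21.5.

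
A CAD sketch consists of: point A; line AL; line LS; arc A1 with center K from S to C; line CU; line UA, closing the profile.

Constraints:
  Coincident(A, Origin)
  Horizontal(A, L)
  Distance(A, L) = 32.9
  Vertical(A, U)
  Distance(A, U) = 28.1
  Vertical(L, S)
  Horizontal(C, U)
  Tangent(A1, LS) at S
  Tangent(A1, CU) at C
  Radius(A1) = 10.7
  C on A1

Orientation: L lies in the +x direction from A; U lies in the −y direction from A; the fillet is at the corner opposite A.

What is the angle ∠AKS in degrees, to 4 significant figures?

141.9°

A is at the origin; AL is horizontal with |AL| = 32.9 and L on the +x side, so L = (32.90, 0.000). A and U share the same x with |AU| = 28.1 and U on the −y side, so U = (0.000, -28.10). The virtual corner opposite A is at (32.90, -28.10). Since A1 is tangent to LS there, KS ⟂ LS and tangency of A1 to CU means the radius KC is perpendicular to CU, with radius 10.7, so the center K sits 10.7 in from both sides at K = (22.20, -17.40). That places the tangent points at S = (32.90, -17.40) on LS and C = (22.20, -28.10) on CU. Then cos ∠AKS = KA·KS / (|KA||KS|), giving 141.9°.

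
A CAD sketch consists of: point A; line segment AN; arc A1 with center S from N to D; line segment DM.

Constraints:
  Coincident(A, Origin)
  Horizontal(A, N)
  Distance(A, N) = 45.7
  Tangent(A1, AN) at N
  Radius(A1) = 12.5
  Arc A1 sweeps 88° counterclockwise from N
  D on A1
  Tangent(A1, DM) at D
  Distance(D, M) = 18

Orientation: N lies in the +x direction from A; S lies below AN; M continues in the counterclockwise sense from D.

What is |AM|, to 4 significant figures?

44.32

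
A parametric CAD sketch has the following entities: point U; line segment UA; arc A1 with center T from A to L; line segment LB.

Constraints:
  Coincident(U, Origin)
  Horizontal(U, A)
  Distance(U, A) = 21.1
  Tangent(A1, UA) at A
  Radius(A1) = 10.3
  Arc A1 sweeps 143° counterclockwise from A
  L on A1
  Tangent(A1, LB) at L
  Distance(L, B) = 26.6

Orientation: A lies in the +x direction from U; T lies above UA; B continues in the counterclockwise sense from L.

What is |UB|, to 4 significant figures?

35.06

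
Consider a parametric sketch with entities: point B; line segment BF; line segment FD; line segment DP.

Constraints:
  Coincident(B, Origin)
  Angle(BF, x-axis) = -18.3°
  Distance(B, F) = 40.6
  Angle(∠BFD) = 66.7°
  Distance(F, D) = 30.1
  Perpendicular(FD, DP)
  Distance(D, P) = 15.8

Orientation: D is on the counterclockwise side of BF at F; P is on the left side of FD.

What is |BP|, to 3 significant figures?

25.7

∠BFD = 66.7°, so FD runs at -18.3° + (180° − 66.7°) = 95.0° from the x-axis; with |FD| = 30.1, D = F + 30.1·(cos 95.0°, sin 95.0°) = (35.9, 17.2). The perpendicularity gives DP at right angles to FD; with |DP| = 15.8 on the left of FD, P = D + 15.8·(-0.996, -0.0872) = (20.2, 15.9). Then |BP| = |P − B| = 25.7.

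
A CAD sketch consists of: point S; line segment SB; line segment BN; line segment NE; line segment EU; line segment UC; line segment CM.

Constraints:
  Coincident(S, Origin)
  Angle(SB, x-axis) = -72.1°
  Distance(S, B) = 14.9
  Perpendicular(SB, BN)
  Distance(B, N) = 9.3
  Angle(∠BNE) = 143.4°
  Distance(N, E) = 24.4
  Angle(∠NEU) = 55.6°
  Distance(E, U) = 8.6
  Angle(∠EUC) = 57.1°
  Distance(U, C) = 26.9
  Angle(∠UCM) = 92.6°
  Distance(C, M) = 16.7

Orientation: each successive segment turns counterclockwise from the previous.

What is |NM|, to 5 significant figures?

34.733

∠EUC = 57.1° gives UC at -58.200° from the x-axis; with |UC| = 26.9, C = (33.175, -14.153). ∠UCM = 92.6° gives CM at 29.200° from the x-axis; with |CM| = 16.7, M = (47.753, -6.0057). Then |NM| = |M − N| = 34.733.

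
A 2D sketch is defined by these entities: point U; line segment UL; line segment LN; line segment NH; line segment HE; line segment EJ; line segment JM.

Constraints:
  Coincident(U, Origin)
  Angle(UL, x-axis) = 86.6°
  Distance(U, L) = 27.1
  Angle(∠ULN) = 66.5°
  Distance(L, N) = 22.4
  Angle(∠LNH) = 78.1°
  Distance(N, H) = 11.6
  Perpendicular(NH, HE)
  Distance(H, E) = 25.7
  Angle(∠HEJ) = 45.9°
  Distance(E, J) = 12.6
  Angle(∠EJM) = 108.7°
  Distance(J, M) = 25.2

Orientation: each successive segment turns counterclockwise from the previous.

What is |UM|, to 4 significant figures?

17.98

U is at the origin; UL runs at 86.6° with length 27.1, so L = (1.607, 27.05). ∠ULN = 66.5° gives LN at -159.9° from the x-axis; with |LN| = 22.4, N = (-19.43, 19.35). ∠LNH = 78.1° gives NH at -58.00° from the x-axis; with |NH| = 11.6, H = (-13.28, 9.517). NH is perpendicular to HE, so HE runs at 32.00°; with |HE| = 25.7, E = (8.513, 23.14). ∠HEJ = 45.9° gives EJ at 166.1° from the x-axis; with |EJ| = 12.6, J = (-3.718, 26.16). ∠EJM = 108.7° gives JM at -122.6° from the x-axis; with |JM| = 25.2, M = (-17.29, 4.933). Then |UM| = |M − U| = 17.98.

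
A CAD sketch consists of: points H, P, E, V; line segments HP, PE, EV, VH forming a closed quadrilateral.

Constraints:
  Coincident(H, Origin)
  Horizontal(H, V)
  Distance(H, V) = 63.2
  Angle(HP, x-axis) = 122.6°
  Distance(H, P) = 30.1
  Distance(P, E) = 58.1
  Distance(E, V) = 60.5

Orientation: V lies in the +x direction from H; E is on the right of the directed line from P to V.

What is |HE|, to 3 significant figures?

28.4

Checks: |PE| = 58.10 ✓; |EV| = 60.50 ✓.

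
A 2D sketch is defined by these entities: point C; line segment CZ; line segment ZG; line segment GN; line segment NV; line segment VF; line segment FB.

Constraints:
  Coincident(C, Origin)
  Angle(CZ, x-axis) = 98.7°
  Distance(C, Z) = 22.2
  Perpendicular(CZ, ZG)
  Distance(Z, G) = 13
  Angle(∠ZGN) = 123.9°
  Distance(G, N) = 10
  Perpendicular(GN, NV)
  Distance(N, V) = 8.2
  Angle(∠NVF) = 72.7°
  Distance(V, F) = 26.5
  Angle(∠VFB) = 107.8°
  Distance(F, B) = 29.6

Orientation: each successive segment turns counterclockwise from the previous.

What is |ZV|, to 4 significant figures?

17.44

C is at the origin; CZ runs at 98.7° with length 22.2, so Z = (-3.358, 21.94). CZ is perpendicular to ZG, so ZG runs at -171.3°; with |ZG| = 13.0, G = (-16.21, 19.98). ∠ZGN = 123.9° gives GN at -115.2° from the x-axis; with |GN| = 10.0, N = (-20.47, 10.93). The perpendicularity gives NV at right angles to GN, so NV runs at -25.20°; with |NV| = 8.2, V = (-13.05, 7.439). Then |ZV| = |V − Z| = 17.44.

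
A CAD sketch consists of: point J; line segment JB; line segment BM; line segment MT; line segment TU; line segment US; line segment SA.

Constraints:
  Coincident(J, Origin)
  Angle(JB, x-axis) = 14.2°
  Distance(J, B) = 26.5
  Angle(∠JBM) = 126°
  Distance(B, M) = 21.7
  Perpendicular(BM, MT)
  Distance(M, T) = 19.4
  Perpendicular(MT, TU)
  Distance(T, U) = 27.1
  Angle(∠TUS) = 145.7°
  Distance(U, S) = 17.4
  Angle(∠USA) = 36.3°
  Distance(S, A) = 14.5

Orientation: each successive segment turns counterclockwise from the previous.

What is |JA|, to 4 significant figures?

16.08

J is at the origin; JB runs at 14.2° with length 26.5, so B = (25.69, 6.501). ∠JBM = 126.0° gives BM at 68.20° from the x-axis; with |BM| = 21.7, M = (33.75, 26.65). The perpendicularity gives MT at right angles to BM, so MT runs at 158.2°; with |MT| = 19.4, T = (15.74, 33.85). The perpendicularity gives TU at right angles to MT, so TU runs at -111.8°; with |TU| = 27.1, U = (5.672, 8.691). ∠TUS = 145.7° gives US at -77.50° from the x-axis; with |US| = 17.4, S = (9.438, -8.296). ∠USA = 36.3° gives SA at 66.20° from the x-axis; with |SA| = 14.5, A = (15.29, 4.971). Then |JA| = |A − J| = 16.08.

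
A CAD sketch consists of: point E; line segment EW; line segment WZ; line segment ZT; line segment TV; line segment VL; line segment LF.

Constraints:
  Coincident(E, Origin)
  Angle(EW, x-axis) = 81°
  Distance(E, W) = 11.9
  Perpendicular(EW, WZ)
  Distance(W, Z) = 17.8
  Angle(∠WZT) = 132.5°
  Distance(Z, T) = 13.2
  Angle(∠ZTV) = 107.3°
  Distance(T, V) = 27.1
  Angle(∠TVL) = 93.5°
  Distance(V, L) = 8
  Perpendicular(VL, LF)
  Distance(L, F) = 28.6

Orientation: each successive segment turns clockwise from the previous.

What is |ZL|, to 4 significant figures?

31.85

E is at the origin; EW runs at 81.0° with length 11.9, so W = (1.862, 11.75). The perpendicularity gives WZ at right angles to EW, so WZ runs at -9.000°; with |WZ| = 17.8, Z = (19.44, 8.969). ∠WZT = 132.5° gives ZT at -56.50° from the x-axis; with |ZT| = 13.2, T = (26.73, -2.038). ∠ZTV = 107.3° gives TV at -129.2° from the x-axis; with |TV| = 27.1, V = (9.600, -23.04). ∠TVL = 93.5° gives VL at 144.3° from the x-axis; with |VL| = 8.0, L = (3.103, -18.37). Then |ZL| = |L − Z| = 31.85.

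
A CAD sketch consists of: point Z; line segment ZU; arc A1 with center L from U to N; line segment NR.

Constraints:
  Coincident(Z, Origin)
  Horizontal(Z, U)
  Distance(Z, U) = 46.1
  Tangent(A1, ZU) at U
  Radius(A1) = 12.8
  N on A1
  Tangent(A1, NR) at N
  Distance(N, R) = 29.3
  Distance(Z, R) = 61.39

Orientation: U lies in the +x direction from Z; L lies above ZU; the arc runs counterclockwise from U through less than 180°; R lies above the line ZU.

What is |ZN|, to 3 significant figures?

60.3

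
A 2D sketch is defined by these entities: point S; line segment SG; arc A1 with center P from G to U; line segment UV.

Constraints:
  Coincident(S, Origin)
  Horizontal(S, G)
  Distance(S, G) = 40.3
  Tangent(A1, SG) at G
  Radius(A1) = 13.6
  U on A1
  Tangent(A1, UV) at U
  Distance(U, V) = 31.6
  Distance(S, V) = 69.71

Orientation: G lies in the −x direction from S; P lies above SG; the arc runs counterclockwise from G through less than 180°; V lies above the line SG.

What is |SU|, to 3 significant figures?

38.3

S is at the origin; SG is horizontal with |SG| = 40.3 and G on the −x side, so G = (-40.3, 0.00). The tangent condition forces PG to be normal to SG, so P = G + (0, 13.6) = (-40.3, 13.6). Since PU ⟂ UV (tangency), |PV| = √(13.6² + 31.6²) = 34.4 regardless of where U sits on A1. So V lies on both circle(S, 69.71) and circle(P, 34.4); the above-SG intersection is V = (-52.6, 45.7). U is the foot of the tangent from V: U = (-30.6, 23.1).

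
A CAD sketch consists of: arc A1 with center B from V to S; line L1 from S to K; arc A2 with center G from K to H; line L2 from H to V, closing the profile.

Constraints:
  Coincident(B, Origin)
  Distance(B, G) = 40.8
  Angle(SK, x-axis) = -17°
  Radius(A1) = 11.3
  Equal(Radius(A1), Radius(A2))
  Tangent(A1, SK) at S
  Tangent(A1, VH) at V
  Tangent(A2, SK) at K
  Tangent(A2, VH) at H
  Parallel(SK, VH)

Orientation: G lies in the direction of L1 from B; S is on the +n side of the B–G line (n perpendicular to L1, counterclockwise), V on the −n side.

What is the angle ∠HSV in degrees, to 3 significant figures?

61.0°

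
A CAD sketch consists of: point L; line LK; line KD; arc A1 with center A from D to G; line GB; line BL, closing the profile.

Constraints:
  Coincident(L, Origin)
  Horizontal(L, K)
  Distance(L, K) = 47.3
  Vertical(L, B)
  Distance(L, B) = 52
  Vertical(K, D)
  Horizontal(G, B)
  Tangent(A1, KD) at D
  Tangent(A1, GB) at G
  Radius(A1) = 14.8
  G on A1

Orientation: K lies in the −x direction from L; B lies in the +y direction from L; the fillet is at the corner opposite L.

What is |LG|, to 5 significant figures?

61.321

The virtual corner opposite L is at (-47.300, 52.000). The tangent condition forces AD to be normal to KD and tangency of A1 to GB means the radius AG is perpendicular to GB, with radius 14.8, so the center A sits 14.8 in from both sides at A = (-32.500, 37.200). That places the tangent points at D = (-47.300, 37.200) on KD and G = (-32.500, 52.000) on GB. Then |LG| = |G − L| = 61.321.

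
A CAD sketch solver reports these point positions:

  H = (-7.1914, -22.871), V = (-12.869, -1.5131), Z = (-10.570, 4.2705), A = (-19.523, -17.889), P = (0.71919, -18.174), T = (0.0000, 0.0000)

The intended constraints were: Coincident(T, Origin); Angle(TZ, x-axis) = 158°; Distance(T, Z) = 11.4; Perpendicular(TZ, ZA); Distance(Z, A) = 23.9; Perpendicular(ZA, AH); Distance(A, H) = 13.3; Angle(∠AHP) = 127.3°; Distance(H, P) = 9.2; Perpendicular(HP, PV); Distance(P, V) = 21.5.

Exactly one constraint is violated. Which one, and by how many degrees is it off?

Perpendicular(HP, PV) — off by 8.50°.

T = (0.00, 0.00) ✓; TZ at 158.0° ✓; |TZ| = 11.40 ✓; ∠(TZ, ZA) = 90.00° ✓; |ZA| = 23.90 ✓; ∠(ZA, AH) = 90.00° ✓; |AH| = 13.30 ✓; ∠AHP = 127.3° ✓; |HP| = 9.200 ✓; ∠(HP, PV) = 98.50° ✗; |PV| = 21.50 ✓.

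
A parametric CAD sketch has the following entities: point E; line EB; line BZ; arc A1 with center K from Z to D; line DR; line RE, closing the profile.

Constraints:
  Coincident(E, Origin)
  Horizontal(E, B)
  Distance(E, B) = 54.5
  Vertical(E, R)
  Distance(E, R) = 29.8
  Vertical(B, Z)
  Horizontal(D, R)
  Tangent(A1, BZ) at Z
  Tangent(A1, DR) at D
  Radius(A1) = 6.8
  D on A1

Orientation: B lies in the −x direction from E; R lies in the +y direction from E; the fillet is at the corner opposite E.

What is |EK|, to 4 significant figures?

52.96

E is at the origin; EB is horizontal with |EB| = 54.5 and B on the −x side, so B = (-54.50, 0.000). ER is vertical with |ER| = 29.8 and R on the +y side, so R = (0.000, 29.80). The virtual corner opposite E is at (-54.50, 29.80). Tangency of A1 to BZ means the radius KZ is perpendicular to BZ and A1 meets DR tangentially, so KD is at right angles to DR, with radius 6.8, so the center K sits 6.8 in from both sides at K = (-47.70, 23.00). Then |EK| = |K − E| = 52.96.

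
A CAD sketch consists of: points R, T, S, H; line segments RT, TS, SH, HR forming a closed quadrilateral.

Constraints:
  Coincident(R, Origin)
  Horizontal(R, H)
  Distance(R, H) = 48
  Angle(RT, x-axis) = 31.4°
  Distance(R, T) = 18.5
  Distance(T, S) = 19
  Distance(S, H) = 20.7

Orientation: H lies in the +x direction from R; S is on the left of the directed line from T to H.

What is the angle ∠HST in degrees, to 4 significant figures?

115.7°

Checks: |TS| = 19.00 ✓; |SH| = 20.70 ✓.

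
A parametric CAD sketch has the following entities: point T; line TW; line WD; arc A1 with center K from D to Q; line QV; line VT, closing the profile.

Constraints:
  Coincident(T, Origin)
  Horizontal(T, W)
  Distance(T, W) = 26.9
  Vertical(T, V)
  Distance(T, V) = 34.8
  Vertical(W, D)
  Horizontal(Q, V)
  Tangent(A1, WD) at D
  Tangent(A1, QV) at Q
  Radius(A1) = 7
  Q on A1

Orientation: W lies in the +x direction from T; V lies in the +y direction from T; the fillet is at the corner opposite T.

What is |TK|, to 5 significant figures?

34.188

T is at the origin; TW is horizontal with |TW| = 26.9 and W on the +x side, so W = (26.900, 0.0000). TV is vertical with |TV| = 34.8 and V on the +y side, so V = (0.0000, 34.800). The virtual corner opposite T is at (26.900, 34.800). Tangency of A1 to WD means the radius KD is perpendicular to WD and A1 meets QV tangentially, so KQ is at right angles to QV, with radius 7.0, so the center K sits 7.0 in from both sides at K = (19.900, 27.800). Then |TK| = |K − T| = 34.188.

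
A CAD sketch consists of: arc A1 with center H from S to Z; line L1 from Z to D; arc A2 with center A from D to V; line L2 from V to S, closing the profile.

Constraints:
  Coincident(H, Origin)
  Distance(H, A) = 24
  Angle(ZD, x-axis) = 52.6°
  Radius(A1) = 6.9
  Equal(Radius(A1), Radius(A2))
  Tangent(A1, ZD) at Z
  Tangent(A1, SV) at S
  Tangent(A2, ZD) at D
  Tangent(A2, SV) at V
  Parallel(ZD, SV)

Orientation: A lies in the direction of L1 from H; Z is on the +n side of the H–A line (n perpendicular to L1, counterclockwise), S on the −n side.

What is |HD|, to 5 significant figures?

24.972

The slot axis is L1's direction at 52.6°, so u = (cos 52.6°, sin 52.6°) = (0.60738, 0.79441) and n = (−sin 52.6°, cos 52.6°) = (-0.79441, 0.60738). H is at the origin and A lies 24.0 along u from H, so A = 24.0·u = (14.577, 19.066). Tangency of A1 to both parallel lines with radius 6.9 puts Z and S at H ± 6.9·n: Z = (-5.4815, 4.1909), S = (5.4815, -4.1909). Equal radii place D and V the same way about A: D = A + 6.9·n = (9.0956, 23.257), V = A − 6.9·n = (20.058, 14.875). Then |HD| = |D − H| = 24.972.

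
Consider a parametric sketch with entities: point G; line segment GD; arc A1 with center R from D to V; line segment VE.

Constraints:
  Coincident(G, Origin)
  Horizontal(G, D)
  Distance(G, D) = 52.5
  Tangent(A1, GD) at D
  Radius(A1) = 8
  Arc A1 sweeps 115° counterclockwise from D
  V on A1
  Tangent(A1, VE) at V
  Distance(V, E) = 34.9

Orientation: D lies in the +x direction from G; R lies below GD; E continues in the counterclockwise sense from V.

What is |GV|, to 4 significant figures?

46.66

G is at the origin; GD is horizontal with |GD| = 52.5 and D on the +x side, so D = (52.50, 0.000). Tangency of A1 to GD means the radius RD is perpendicular to GD, so R = D + (0, -8) = (52.50, -8.000). On A1, D sits at bearing 90° from R; a 115° counterclockwise sweep puts V at bearing 205°, so V = R + 8.0·(cos 205°, sin 205°) = (45.25, -11.38). Then |GV| = |V − G| = 46.66.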